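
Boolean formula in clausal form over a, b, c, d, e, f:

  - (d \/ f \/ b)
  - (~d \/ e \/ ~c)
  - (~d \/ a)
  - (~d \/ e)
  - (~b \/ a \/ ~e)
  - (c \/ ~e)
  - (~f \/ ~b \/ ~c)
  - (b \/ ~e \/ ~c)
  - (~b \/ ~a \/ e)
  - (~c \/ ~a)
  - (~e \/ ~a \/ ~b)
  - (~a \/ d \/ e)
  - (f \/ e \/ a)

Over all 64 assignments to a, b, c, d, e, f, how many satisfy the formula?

Satisfying assignments:
  a=F b=F c=F d=F e=F f=T
  a=F b=F c=T d=F e=F f=T
  a=F b=T c=F d=F e=F f=T
That's 3 in total.

3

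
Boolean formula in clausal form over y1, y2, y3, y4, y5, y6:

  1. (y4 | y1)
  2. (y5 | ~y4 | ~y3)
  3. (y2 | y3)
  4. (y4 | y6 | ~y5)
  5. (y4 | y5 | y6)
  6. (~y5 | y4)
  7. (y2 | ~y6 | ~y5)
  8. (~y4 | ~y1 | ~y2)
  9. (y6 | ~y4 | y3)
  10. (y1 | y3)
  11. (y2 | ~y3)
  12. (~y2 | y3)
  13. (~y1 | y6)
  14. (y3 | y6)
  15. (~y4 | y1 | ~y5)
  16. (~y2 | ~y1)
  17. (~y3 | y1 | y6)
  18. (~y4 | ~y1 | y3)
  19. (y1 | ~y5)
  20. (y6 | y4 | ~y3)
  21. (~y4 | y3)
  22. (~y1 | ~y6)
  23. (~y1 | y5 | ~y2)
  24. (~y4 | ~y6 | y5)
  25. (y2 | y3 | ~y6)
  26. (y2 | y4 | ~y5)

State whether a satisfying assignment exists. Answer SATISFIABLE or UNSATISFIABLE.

y4 = True:
  propagation gives y3=True, y5=True, y2=True, y1=False; an empty clause results — contradiction.
y4 = False:
  propagation gives y1=True, y5=False, y6=True; an empty clause results — contradiction.
Every branch closes, so no satisfying assignment exists.

UNSATISFIABLE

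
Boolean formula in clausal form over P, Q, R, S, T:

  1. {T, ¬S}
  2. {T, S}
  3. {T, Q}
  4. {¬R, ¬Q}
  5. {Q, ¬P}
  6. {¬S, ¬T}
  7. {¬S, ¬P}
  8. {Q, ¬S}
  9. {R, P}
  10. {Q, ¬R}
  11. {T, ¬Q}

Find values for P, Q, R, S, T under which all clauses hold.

Set P = True and propagate.
  then Q is forced to True.
  then R is forced to False.
  then S is forced to False.
  then T is forced to True.

P = True  Q = True  R = False  S = False  T = True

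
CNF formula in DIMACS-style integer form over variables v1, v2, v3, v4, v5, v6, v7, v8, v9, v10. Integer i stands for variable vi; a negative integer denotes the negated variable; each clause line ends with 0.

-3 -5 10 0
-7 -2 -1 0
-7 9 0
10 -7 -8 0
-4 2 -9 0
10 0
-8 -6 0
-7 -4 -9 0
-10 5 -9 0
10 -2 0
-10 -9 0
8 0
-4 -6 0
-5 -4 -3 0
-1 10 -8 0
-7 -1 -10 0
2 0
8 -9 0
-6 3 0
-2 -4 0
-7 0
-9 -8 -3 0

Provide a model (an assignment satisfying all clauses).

Unit propagation: (v10) forces v10 = True.
(~v9) is a unit clause, so v9 = False.
Unit propagation: (~v7) forces v7 = False.
(v8) is a unit clause, so v8 = True.
The clause (~v6) is unit: v6 must be False.
Unit propagation: (v2) forces v2 = True.
Unit propagation: (~v4) forces v4 = False.
v1, v3, v5 are now unconstrained; take v1 = False, v3 = False, v5 = False.
Every clause has at least one true literal under this assignment.

v1=F  v2=T  v3=F  v4=F  v5=F  v6=F  v7=F  v8=T  v9=F  v10=T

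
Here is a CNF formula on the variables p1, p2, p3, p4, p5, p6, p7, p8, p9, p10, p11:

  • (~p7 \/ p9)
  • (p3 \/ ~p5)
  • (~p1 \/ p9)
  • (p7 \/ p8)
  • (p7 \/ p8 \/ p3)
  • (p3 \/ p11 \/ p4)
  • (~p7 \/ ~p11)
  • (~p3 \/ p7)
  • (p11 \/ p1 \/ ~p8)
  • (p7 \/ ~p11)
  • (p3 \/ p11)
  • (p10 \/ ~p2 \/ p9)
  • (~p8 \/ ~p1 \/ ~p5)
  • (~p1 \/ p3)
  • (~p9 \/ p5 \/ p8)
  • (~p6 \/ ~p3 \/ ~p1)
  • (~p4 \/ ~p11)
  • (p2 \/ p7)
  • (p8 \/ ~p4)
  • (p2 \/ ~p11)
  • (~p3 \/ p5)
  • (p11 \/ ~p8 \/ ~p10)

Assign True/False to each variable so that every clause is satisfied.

Set p1 = False and propagate.
Try p2 = False.
  then p7 is forced to True.
  then p9 is forced to True.
  then p11 is forced to False.
  then p8 is forced to False.
  then p3 is forced to True.
  then p5 is forced to True.
  then p4 is forced to False.
p6, p10 are now unconstrained; take p6 = True, p10 = False.
Every clause has at least one true literal under this assignment.
Check each clause:
  1. (p9 \/ ~p7) — p9 is true.
  2. (p3 \/ ~p5) — p3 is true.
  3. (~p1 \/ p9) — p9 is true.
  4. (p8 \/ p7) — p7 is true.
  5. (p8 \/ p3 \/ p7) — p3 is true.
  6. (p4 \/ p11 \/ p3) — p3 is true.
  7. (~p7 \/ ~p11) — ~p11 is true.
  8. (p7 \/ ~p3) — p7 is true.
  9. (p1 \/ ~p8 \/ p11) — ~p8 is true.
  10. (p7 \/ ~p11) — ~p11 is true.
  11. (p11 \/ p3) — p3 is true.
  12. (~p2 \/ p10 \/ p9) — p9 is true.
  13. (~p1 \/ ~p8 \/ ~p5) — ~p8 is true.
  14. (p3 \/ ~p1) — p3 is true.
  15. (p8 \/ ~p9 \/ p5) — p5 is true.
  16. (~p3 \/ ~p1 \/ ~p6) — ~p1 is true.
  17. (~p4 \/ ~p11) — ~p4 is true.
  18. (p2 \/ p7) — p7 is true.
  19. (p8 \/ ~p4) — ~p4 is true.
  20. (~p11 \/ p2) — ~p11 is true.
  21. (~p3 \/ p5) — p5 is true.
  22. (p11 \/ ~p8 \/ ~p10) — ~p8 is true.

p1 = False  p2 = False  p3 = True  p4 = False  p5 = True  p6 = True  p7 = True  p8 = False  p9 = True  p10 = False  p11 = False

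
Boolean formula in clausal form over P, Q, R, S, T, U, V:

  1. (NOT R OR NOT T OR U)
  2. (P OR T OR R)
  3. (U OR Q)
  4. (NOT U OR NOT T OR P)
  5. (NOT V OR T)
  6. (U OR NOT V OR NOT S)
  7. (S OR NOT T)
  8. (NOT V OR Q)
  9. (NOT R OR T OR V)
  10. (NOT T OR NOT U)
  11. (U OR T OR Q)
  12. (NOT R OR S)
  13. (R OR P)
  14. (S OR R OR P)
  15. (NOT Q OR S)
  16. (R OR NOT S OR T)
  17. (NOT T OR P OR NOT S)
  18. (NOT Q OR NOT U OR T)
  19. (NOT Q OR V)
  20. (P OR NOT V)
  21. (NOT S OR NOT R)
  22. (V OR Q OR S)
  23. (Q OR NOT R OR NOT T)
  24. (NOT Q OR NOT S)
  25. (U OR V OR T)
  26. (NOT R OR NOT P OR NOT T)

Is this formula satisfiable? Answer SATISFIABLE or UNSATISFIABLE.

UNSATISFIABLE

T = True:
  propagation gives S=True, U=False, R=False, Q=True; an empty clause results — contradiction.
T = False:
  propagation gives V=False, R=False, P=True, S=False; an empty clause results — contradiction.
Every branch closes, so no satisfying assignment exists.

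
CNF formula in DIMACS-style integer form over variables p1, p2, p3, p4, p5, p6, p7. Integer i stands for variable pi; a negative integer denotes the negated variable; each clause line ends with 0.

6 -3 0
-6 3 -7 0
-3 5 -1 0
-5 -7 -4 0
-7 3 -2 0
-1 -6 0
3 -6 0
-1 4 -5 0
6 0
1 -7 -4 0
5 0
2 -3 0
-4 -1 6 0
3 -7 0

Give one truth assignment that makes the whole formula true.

p1=0  p2=1  p3=1  p4=0  p5=1  p6=1  p7=1

Unit propagation: (p6) forces p6 = True.
Unit propagation: (~p1) forces p1 = False.
Unit propagation: (p3) forces p3 = True.
The clause (p5) is unit: p5 must be True.
The clause (p2) is unit: p2 must be True.
Pure literal: p4 appears only negated; assign p4 = False.
p7 is now unconstrained; take p7 = True.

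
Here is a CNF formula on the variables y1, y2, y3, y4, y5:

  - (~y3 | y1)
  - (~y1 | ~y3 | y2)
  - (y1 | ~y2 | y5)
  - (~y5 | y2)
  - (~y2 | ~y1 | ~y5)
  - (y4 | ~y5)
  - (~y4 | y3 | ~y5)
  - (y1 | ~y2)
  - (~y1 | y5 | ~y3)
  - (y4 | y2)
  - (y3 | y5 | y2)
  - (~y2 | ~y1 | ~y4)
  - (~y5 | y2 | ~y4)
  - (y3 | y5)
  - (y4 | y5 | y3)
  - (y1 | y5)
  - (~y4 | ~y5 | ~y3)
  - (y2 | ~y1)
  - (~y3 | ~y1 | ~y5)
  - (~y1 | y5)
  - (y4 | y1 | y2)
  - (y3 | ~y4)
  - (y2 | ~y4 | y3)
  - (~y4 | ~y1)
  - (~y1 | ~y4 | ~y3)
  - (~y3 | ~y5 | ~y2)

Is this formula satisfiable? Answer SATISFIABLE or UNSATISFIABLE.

UNSATISFIABLE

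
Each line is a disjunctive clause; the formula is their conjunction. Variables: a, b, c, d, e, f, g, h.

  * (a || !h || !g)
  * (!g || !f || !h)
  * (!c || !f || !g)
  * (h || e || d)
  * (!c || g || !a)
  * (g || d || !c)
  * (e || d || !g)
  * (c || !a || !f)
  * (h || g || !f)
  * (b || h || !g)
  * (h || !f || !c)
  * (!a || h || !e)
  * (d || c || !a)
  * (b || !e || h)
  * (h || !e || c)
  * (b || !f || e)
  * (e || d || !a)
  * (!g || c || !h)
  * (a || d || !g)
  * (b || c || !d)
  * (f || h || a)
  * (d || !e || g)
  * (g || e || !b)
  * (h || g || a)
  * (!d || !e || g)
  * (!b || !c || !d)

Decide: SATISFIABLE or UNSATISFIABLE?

SATISFIABLE

Set a = False and propagate.
Branch on b: take b = False.
The remaining clauses are satisfied by c = False, d = False, e = False, f = False, g = False, h = True.
So a=False, b=False, c=False, d=False, e=False, f=False, g=False, h=True is a satisfying assignment.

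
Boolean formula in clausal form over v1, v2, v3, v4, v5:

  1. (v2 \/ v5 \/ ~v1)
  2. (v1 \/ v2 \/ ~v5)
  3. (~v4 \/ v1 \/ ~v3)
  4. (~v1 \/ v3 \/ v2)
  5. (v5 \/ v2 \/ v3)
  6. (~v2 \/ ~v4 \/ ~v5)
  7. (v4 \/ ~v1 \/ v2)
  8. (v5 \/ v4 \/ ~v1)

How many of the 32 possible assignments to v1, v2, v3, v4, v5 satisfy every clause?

11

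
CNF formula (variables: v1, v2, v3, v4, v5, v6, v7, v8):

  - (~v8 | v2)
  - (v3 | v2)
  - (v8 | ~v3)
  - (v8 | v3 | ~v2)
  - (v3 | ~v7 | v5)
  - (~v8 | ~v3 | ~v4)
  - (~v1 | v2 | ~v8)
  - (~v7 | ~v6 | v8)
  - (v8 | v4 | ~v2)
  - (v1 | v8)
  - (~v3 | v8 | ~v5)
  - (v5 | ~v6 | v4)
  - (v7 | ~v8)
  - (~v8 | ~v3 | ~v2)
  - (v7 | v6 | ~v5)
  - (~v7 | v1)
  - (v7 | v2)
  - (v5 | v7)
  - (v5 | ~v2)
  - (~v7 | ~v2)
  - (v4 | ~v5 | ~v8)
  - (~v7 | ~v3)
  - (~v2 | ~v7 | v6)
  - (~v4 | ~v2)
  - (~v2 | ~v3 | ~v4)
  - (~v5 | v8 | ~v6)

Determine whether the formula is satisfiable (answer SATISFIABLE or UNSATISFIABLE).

v8 = True:
  propagation gives v2=True, v7=True; an empty clause results — contradiction.
v8 = False:
  propagation gives v3=False, v2=True; an empty clause results — contradiction.
Every branch closes, so no satisfying assignment exists.

UNSATISFIABLE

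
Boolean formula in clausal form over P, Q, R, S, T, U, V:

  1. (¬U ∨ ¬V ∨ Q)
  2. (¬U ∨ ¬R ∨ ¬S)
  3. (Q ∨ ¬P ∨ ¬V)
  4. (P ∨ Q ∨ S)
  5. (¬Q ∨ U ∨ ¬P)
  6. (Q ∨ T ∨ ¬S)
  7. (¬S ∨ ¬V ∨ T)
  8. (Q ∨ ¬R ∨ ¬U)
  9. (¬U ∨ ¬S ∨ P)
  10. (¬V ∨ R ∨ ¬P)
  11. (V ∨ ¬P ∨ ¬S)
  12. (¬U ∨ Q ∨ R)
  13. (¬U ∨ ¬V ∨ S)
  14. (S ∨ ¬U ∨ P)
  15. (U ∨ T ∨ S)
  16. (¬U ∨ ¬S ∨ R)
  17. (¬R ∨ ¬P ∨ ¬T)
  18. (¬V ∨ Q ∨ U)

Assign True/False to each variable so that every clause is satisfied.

P=True, Q=True, R=False, S=False, T=True, U=True, V=False

Check each clause:
  1. (¬U ∨ Q ∨ ¬V) — ¬V is true.
  2. (¬U ∨ ¬R ∨ ¬S) — ¬S is true.
  3. (Q ∨ ¬V ∨ ¬P) — ¬V is true.
  4. (S ∨ Q ∨ P) — P is true.
  5. (U ∨ ¬Q ∨ ¬P) — U is true.
  6. (T ∨ ¬S ∨ Q) — Q is true.
  7. (¬V ∨ T ∨ ¬S) — ¬V is true.
  8. (Q ∨ ¬R ∨ ¬U) — Q is true.
  9. (¬S ∨ ¬U ∨ P) — P is true.
  10. (¬P ∨ ¬V ∨ R) — ¬V is true.
  11. (¬S ∨ V ∨ ¬P) — ¬S is true.
  12. (R ∨ ¬U ∨ Q) — Q is true.
  13. (¬U ∨ ¬V ∨ S) — ¬V is true.
  14. (¬U ∨ P ∨ S) — P is true.
  15. (U ∨ T ∨ S) — T is true.
  16. (¬U ∨ R ∨ ¬S) — ¬S is true.
  17. (¬R ∨ ¬P ∨ ¬T) — ¬R is true.
  18. (¬V ∨ U ∨ Q) — ¬V is true.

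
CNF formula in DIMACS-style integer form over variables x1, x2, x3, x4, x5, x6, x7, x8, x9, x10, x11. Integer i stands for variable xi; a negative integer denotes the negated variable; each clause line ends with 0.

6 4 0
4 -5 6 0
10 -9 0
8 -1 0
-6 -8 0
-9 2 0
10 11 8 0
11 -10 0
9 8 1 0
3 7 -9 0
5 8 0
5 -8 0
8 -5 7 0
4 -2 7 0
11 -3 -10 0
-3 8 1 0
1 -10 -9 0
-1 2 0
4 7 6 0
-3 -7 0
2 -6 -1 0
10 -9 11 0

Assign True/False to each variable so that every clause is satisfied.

x4 occurs only positively in the remaining clauses — set x4 = True.
Set x1 = False and propagate.
Set x2 = True and propagate.
Branch on x3: take x3 = False.
For the remaining variables, x5 = True, x6 = False, x7 = True, x8 = True, x9 = False, x10 = False, x11 = False works.

x1 = False, x2 = True, x3 = False, x4 = True, x5 = True, x6 = False, x7 = True, x8 = True, x9 = False, x10 = False, x11 = False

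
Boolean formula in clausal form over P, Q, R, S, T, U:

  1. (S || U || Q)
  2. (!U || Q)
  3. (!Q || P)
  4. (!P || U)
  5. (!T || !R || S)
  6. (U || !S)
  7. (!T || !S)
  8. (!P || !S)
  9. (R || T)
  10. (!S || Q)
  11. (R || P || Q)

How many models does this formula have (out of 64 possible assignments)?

2

The models are:
  P=T Q=T R=F S=F T=T U=T
  P=T Q=T R=T S=F T=F U=T
That's 2 in total.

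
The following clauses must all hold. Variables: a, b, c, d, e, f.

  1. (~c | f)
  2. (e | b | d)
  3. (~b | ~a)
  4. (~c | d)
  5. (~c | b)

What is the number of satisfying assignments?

22

Split on b, then c.
  b=T, c=T: remaining (a,d,e,f) ∈ {(F,T,F,T); (F,T,T,T)} — 2.
  b=T, c=F: forces a=F; d, e, f free → 2^3 = 8.
  b=F, c=T: a clause becomes empty — 0.
  b=F, c=F: a, f free; 3 ways for (d,e) × 2^2 = 12.
Total: 2 + 8 + 0 + 12 = 22.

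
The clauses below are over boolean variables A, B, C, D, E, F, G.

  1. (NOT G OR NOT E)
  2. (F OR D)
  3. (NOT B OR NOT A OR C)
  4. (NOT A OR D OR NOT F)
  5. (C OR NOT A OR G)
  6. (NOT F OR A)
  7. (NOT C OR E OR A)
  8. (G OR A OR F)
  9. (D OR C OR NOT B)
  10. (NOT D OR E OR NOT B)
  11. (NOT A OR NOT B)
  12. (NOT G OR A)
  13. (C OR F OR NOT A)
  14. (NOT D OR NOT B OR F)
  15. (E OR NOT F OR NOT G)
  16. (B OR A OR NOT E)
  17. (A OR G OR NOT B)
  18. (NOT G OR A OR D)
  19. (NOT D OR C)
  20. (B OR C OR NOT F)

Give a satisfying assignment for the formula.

A=1, B=0, C=1, D=1, E=0, F=0, G=1

Check each clause:
  1. (NOT E OR NOT G) — NOT E is true.
  2. (D OR F) — D is true.
  3. (NOT A OR NOT B OR C) — C is true.
  4. (D OR NOT F OR NOT A) — NOT F is true.
  5. (NOT A OR G OR C) — C is true.
  6. (A OR NOT F) — A is true.
  7. (A OR NOT C OR E) — A is true.
  8. (G OR A OR F) — A is true.
  9. (C OR D OR NOT B) — C is true.
  10. (NOT D OR NOT B OR E) — NOT B is true.
  11. (NOT A OR NOT B) — NOT B is true.
  12. (NOT G OR A) — A is true.
  13. (F OR NOT A OR C) — C is true.
  14. (F OR NOT D OR NOT B) — NOT B is true.
  15. (NOT F OR NOT G OR E) — NOT F is true.
  16. (B OR A OR NOT E) — A is true.
  17. (NOT B OR A OR G) — A is true.
  18. (D OR A OR NOT G) — A is true.
  19. (NOT D OR C) — C is true.
  20. (C OR B OR NOT F) — C is true.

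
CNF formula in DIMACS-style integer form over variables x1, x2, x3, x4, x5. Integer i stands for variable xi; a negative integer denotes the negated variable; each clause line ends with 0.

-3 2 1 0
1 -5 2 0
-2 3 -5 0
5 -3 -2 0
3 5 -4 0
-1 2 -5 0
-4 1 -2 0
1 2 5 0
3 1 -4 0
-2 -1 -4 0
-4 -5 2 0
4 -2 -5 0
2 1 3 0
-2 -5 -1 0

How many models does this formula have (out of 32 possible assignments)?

5

Satisfying assignments:
  x1=0 x2=1 x3=0 x4=0 x5=0
  x1=1 x2=0 x3=0 x4=0 x5=0
  x1=1 x2=0 x3=1 x4=0 x5=0
  x1=1 x2=0 x3=1 x4=1 x5=0
  x1=1 x2=1 x3=0 x4=0 x5=0
Count: 5.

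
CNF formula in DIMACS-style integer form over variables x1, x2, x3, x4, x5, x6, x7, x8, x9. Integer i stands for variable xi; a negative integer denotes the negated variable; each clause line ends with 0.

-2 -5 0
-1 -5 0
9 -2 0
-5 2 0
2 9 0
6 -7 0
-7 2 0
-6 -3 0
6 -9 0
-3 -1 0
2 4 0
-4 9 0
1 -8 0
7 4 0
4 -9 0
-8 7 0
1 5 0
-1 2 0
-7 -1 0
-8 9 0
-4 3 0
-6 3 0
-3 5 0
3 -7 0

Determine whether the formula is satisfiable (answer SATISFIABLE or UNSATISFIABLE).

x2 = True:
  propagation gives x5=False, x9=True, x6=True, x3=False; an empty clause results — contradiction.
x2 = False:
  propagation gives x5=False, x9=True, x7=False, x6=True; an empty clause results — contradiction.
Every branch closes, so no satisfying assignment exists.

UNSATISFIABLE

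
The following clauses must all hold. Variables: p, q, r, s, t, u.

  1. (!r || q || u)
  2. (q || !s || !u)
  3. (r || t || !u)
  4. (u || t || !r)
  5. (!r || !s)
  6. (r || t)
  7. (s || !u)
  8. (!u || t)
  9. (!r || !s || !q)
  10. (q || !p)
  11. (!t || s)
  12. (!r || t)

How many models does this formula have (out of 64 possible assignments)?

5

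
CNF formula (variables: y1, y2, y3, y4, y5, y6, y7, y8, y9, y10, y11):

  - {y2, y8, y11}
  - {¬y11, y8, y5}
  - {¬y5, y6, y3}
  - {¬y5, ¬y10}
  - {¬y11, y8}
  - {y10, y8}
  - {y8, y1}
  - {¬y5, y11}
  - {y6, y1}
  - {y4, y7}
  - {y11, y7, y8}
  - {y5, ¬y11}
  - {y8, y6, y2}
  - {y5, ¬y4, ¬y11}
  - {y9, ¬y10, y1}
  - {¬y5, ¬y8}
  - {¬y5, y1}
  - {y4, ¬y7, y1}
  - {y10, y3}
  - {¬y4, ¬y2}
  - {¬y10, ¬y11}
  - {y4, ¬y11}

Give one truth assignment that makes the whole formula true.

y1 occurs only positively in the remaining clauses — set y1 = True.
y3 occurs only positively in the remaining clauses — set y3 = True.
Set y2 = True and propagate.
  then y4 is forced to False.
  then y7 is forced to True.
  then y11 is forced to False.
  then y5 is forced to False.
Try y8 = False.
  then y10 is forced to True.
y6, y9 are now unconstrained; take y6 = False, y9 = True.

y1=T, y2=T, y3=T, y4=F, y5=F, y6=F, y7=T, y8=F, y9=T, y10=T, y11=F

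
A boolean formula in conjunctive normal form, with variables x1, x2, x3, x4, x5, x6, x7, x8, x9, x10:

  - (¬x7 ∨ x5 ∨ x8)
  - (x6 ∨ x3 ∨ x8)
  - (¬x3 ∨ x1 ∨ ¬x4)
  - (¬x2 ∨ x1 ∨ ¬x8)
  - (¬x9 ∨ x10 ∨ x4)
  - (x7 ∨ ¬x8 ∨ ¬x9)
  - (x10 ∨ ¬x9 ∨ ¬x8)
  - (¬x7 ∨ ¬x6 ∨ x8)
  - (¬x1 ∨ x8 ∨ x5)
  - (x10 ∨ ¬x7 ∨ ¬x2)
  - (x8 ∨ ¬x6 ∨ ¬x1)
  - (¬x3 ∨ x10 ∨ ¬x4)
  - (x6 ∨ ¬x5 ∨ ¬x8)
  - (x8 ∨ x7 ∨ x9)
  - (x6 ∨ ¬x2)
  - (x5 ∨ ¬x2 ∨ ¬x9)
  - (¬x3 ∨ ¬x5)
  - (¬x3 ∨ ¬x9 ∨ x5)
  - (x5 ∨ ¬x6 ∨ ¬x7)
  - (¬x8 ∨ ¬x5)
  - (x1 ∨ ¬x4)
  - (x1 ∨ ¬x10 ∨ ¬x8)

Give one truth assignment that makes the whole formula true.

x1 = T, x2 = F, x3 = T, x4 = T, x5 = F, x6 = F, x7 = T, x8 = T, x9 = F, x10 = T

Check each clause:
  1. (x8 ∨ x5 ∨ ¬x7) — x8 is true.
  2. (x3 ∨ x6 ∨ x8) — x8 is true.
  3. (¬x3 ∨ x1 ∨ ¬x4) — x1 is true.
  4. (x1 ∨ ¬x2 ∨ ¬x8) — x1 is true.
  5. (x4 ∨ ¬x9 ∨ x10) — x10 is true.
  6. (x7 ∨ ¬x8 ∨ ¬x9) — x7 is true.
  7. (¬x8 ∨ x10 ∨ ¬x9) — x10 is true.
  8. (x8 ∨ ¬x7 ∨ ¬x6) — x8 is true.
  9. (¬x1 ∨ x5 ∨ x8) — x8 is true.
  10. (¬x7 ∨ x10 ∨ ¬x2) — x10 is true.
  11. (x8 ∨ ¬x6 ∨ ¬x1) — x8 is true.
  12. (¬x4 ∨ ¬x3 ∨ x10) — x10 is true.
  13. (¬x5 ∨ ¬x8 ∨ x6) — ¬x5 is true.
  14. (x7 ∨ x9 ∨ x8) — x8 is true.
  15. (¬x2 ∨ x6) — ¬x2 is true.
  16. (¬x9 ∨ ¬x2 ∨ x5) — ¬x2 is true.
  17. (¬x5 ∨ ¬x3) — ¬x5 is true.
  18. (¬x9 ∨ ¬x3 ∨ x5) — ¬x9 is true.
  19. (¬x7 ∨ x5 ∨ ¬x6) — ¬x6 is true.
  20. (¬x5 ∨ ¬x8) — ¬x5 is true.
  21. (¬x4 ∨ x1) — x1 is true.
  22. (¬x8 ∨ ¬x10 ∨ x1) — x1 is true.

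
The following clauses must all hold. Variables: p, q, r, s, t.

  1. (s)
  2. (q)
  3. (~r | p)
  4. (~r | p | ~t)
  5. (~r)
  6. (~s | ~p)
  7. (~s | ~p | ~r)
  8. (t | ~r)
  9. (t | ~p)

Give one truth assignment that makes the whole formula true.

p = False, q = True, r = False, s = True, t = True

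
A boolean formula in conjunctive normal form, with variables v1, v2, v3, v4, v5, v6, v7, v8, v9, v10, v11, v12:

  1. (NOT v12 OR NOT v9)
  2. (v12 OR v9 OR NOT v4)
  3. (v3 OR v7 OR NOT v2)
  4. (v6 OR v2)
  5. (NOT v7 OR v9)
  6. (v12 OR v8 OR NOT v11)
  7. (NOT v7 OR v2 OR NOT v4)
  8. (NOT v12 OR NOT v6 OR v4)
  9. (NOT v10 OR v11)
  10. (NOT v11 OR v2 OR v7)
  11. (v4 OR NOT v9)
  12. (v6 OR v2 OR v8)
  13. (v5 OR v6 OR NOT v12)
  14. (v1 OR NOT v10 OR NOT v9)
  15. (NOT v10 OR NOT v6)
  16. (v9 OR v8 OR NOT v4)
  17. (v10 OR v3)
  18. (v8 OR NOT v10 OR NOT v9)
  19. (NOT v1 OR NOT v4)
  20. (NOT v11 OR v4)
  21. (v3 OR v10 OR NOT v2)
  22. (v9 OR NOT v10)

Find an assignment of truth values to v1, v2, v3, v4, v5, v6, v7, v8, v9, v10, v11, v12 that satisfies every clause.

v1 = F  v2 = T  v3 = T  v4 = T  v5 = F  v6 = F  v7 = F  v8 = T  v9 = T  v10 = F  v11 = F  v12 = F

Check each clause:
  1. (NOT v9 OR NOT v12) — NOT v12 is true.
  2. (v12 OR v9 OR NOT v4) — v9 is true.
  3. (v7 OR v3 OR NOT v2) — v3 is true.
  4. (v6 OR v2) — v2 is true.
  5. (NOT v7 OR v9) — v9 is true.
  6. (v12 OR NOT v11 OR v8) — v8 is true.
  7. (v2 OR NOT v7 OR NOT v4) — NOT v7 is true.
  8. (NOT v12 OR v4 OR NOT v6) — NOT v6 is true.
  9. (NOT v10 OR v11) — NOT v10 is true.
  10. (NOT v11 OR v2 OR v7) — v2 is true.
  11. (NOT v9 OR v4) — v4 is true.
  12. (v8 OR v2 OR v6) — v8 is true.
  13. (v6 OR v5 OR NOT v12) — NOT v12 is true.
  14. (v1 OR NOT v9 OR NOT v10) — NOT v10 is true.
  15. (NOT v10 OR NOT v6) — NOT v6 is true.
  16. (v9 OR v8 OR NOT v4) — v8 is true.
  17. (v3 OR v10) — v3 is true.
  18. (NOT v10 OR NOT v9 OR v8) — v8 is true.
  19. (NOT v1 OR NOT v4) — NOT v1 is true.
  20. (v4 OR NOT v11) — v4 is true.
  21. (v3 OR NOT v2 OR v10) — v3 is true.
  22. (NOT v10 OR v9) — v9 is true.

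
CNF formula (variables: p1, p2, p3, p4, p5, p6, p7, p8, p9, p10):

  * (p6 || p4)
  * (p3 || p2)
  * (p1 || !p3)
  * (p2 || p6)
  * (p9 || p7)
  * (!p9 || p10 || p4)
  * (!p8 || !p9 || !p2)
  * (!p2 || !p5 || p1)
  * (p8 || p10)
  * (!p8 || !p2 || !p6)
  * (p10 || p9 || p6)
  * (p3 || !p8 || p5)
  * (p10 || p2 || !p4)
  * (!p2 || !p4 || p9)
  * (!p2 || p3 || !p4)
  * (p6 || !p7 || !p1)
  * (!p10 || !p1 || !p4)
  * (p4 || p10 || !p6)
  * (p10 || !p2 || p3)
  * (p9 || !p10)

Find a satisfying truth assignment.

p1=T, p2=F, p3=T, p4=F, p5=T, p6=T, p7=F, p8=F, p9=T, p10=T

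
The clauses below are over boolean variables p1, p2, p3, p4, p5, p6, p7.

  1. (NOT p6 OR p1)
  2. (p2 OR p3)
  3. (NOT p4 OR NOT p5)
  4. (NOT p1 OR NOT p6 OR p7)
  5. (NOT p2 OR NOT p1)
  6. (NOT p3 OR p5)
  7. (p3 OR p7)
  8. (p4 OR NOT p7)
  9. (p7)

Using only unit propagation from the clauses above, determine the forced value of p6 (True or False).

Unit clause (p7) sets p7 = True.
From (p4 OR NOT p7) and p7 = True: p4 = True.
(NOT p5 OR NOT p4) with p4 = True leaves only NOT p5, so p5 = False.
(NOT p3 OR p5) with p5 = False leaves only NOT p3, so p3 = False.
(p2 OR p3) with p3 = False leaves only p2, so p2 = True.
From (NOT p2 OR NOT p1) and p2 = True: p1 = False.
(p1 OR NOT p6) with p1 = False leaves only NOT p6, so p6 = False.

False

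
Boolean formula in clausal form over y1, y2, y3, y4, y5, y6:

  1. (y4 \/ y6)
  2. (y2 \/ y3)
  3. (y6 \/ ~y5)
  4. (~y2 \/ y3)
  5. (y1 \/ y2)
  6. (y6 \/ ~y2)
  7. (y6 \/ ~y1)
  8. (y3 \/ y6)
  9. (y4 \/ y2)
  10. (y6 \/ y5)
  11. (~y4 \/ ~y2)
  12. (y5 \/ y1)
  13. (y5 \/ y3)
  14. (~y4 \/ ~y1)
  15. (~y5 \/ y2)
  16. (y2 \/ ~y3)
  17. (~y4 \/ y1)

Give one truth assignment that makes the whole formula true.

y1=True, y2=True, y3=True, y4=False, y5=True, y6=True

Pure literal: y6 appears only positively; assign y6 = True.
Branch on y1: take y1 = True.
  then y4 is forced to False.
  then y2 is forced to True.
  then y3 is forced to True.
y5 is now unconstrained; take y5 = True.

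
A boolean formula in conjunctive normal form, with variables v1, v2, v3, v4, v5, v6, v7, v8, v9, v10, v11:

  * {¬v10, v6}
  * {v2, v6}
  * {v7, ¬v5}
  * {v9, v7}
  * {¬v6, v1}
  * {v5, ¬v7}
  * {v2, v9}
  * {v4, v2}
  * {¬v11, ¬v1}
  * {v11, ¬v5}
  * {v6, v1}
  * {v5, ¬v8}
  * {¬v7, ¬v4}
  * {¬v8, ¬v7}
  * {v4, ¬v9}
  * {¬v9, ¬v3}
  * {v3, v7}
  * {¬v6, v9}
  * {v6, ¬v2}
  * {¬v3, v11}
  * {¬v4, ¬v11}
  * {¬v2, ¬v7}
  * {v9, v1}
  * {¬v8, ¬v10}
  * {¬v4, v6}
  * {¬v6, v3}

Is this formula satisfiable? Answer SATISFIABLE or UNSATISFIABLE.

UNSATISFIABLE

v6 = True:
  propagation gives v1=True, v11=False, v5=False, v7=False; an empty clause results — contradiction.
v6 = False:
  propagation gives v10=False, v2=True; an empty clause results — contradiction.
Every branch closes, so no satisfying assignment exists.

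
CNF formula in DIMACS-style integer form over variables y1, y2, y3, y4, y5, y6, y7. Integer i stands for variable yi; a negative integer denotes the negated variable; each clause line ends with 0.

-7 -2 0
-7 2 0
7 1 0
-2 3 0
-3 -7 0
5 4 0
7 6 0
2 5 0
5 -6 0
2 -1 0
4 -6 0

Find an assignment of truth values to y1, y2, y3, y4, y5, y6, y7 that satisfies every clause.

y1 = 1, y2 = 1, y3 = 1, y4 = 1, y5 = 1, y6 = 1, y7 = 0

Check each clause:
  1. (¬y7 ∨ ¬y2) — ¬y7 is true.
  2. (y2 ∨ ¬y7) — ¬y7 is true.
  3. (y7 ∨ y1) — y1 is true.
  4. (y3 ∨ ¬y2) — y3 is true.
  5. (¬y3 ∨ ¬y7) — ¬y7 is true.
  6. (y4 ∨ y5) — y4 is true.
  7. (y6 ∨ y7) — y6 is true.
  8. (y5 ∨ y2) — y2 is true.
  9. (¬y6 ∨ y5) — y5 is true.
  10. (¬y1 ∨ y2) — y2 is true.
  11. (¬y6 ∨ y4) — y4 is true.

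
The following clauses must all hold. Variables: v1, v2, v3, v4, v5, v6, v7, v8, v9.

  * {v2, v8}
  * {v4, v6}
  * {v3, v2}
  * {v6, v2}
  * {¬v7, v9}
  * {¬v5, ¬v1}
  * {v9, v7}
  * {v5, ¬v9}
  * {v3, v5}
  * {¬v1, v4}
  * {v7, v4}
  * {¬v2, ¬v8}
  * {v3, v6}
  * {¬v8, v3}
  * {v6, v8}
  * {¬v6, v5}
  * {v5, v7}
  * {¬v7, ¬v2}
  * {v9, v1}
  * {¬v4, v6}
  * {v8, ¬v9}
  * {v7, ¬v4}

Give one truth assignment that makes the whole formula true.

v1=False, v2=False, v3=True, v4=True, v5=True, v6=True, v7=True, v8=True, v9=True

v3 occurs only positively in the remaining clauses — set v3 = True.
Set v1 = False and propagate.
  then v9 is forced to True.
  then v5 is forced to True.
  then v8 is forced to True.
  then v2 is forced to False.
  then v6 is forced to True.
The remaining clauses are satisfied by v4 = True, v7 = True.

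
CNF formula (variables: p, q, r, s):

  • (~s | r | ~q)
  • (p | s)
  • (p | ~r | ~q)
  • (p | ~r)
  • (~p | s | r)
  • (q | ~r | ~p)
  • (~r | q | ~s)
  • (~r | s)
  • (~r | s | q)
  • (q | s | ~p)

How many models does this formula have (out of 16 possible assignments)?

The models are:
  p=0 q=0 r=0 s=1
  p=1 q=0 r=0 s=1
  p=1 q=1 r=1 s=1
Count: 3.

3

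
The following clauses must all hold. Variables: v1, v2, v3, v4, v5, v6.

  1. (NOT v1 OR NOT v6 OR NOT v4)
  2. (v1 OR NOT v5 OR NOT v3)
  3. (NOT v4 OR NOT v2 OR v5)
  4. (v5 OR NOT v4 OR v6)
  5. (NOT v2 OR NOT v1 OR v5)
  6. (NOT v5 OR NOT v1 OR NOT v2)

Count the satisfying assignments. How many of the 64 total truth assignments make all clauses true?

28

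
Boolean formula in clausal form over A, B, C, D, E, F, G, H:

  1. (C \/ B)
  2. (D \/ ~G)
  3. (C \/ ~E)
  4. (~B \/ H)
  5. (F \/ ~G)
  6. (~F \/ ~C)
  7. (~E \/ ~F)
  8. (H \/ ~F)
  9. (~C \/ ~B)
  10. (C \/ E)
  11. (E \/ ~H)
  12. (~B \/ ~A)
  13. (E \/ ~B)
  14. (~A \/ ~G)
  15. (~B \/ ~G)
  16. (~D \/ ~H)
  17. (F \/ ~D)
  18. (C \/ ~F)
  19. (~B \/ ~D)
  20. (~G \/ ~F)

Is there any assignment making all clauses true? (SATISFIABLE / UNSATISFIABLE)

SATISFIABLE

G occurs only negated in the remaining clauses — set G = False.
Branch on A: take A = True.
  then B is forced to False.
  then C is forced to True.
  then F is forced to False.
  then D is forced to False.
Try E = True.
H is now unconstrained; take H = False.
Every clause has at least one true literal under this assignment.
So A = True, B = False, C = True, D = False, E = True, F = False, G = False, H = False is a satisfying assignment.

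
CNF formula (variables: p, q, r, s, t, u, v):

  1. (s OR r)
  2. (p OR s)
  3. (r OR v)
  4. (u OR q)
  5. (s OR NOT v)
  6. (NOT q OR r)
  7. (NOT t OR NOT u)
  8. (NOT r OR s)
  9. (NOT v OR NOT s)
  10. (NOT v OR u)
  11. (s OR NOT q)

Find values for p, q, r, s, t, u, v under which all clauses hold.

t occurs only negated in the remaining clauses — set t = False.
Branch on p: take p = False.
  then s is forced to True.
  then v is forced to False.
  then r is forced to True.
Try q = True.
u is now unconstrained; take u = True.
Check each clause:
  1. (s OR r) — r is true.
  2. (p OR s) — s is true.
  3. (v OR r) — r is true.
  4. (u OR q) — q is true.
  5. (NOT v OR s) — NOT v is true.
  6. (r OR NOT q) — r is true.
  7. (NOT u OR NOT t) — NOT t is true.
  8. (NOT r OR s) — s is true.
  9. (NOT s OR NOT v) — NOT v is true.
  10. (u OR NOT v) — NOT v is true.
  11. (s OR NOT q) — s is true.

p=0, q=1, r=1, s=1, t=0, u=1, v=0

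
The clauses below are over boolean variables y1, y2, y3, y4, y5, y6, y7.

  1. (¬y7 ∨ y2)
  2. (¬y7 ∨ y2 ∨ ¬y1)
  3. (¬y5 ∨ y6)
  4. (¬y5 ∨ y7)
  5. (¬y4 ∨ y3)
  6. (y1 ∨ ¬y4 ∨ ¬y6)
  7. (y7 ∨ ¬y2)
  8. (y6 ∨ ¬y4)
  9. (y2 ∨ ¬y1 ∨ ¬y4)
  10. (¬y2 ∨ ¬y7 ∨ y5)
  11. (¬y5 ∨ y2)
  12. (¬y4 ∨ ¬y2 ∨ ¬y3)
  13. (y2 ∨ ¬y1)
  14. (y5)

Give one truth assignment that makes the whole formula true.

The clause (y5) is unit: y5 must be True.
(y6) is a unit clause, so y6 = True.
(y7) is a unit clause, so y7 = True.
Unit propagation: (y2) forces y2 = True.
y4 occurs only negated in the remaining clauses — set y4 = False.
y1, y3 are now unconstrained; take y1 = False, y3 = True.

y1=False, y2=True, y3=True, y4=False, y5=True, y6=True, y7=True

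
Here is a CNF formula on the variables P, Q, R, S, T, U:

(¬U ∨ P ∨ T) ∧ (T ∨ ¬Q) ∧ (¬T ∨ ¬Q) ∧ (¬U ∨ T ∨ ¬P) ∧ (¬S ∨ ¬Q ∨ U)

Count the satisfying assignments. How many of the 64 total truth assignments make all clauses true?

24

Split on T, then Q.
  T=1, Q=1: a clause becomes empty — 0.
  T=1, Q=0: P, R, S, U free → 2^4 = 16.
  T=0, Q=1: a clause becomes empty — 0.
  T=0, Q=0: forces U=0; P, R, S free → 2^3 = 8.
Total: 0 + 16 + 0 + 8 = 24.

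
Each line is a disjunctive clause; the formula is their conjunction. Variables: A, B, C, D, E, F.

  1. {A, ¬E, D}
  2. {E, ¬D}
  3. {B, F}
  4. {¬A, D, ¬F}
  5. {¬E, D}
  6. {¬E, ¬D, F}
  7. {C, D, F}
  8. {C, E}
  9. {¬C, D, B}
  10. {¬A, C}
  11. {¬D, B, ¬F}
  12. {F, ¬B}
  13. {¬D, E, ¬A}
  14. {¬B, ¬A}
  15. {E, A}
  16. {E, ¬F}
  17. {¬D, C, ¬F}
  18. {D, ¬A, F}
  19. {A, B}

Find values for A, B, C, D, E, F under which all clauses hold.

A=0, B=1, C=1, D=1, E=1, F=1

Set A = False and propagate.
  then E is forced to True.
  then D is forced to True.
  then F is forced to True.
  then B is forced to True.
  then C is forced to True.
Every clause has at least one true literal under this assignment.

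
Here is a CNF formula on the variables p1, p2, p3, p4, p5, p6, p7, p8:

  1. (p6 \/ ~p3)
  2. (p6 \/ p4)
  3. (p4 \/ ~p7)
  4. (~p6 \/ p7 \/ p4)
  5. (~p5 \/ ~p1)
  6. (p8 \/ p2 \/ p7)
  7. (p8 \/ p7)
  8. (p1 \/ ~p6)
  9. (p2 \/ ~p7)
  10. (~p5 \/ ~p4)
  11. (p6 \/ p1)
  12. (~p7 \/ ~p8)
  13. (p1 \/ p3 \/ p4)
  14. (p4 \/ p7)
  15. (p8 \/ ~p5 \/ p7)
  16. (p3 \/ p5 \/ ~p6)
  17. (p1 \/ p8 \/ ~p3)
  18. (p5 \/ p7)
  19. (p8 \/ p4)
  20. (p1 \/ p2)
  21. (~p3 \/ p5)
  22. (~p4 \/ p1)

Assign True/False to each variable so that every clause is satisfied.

p1=T, p2=T, p3=F, p4=T, p5=F, p6=F, p7=T, p8=F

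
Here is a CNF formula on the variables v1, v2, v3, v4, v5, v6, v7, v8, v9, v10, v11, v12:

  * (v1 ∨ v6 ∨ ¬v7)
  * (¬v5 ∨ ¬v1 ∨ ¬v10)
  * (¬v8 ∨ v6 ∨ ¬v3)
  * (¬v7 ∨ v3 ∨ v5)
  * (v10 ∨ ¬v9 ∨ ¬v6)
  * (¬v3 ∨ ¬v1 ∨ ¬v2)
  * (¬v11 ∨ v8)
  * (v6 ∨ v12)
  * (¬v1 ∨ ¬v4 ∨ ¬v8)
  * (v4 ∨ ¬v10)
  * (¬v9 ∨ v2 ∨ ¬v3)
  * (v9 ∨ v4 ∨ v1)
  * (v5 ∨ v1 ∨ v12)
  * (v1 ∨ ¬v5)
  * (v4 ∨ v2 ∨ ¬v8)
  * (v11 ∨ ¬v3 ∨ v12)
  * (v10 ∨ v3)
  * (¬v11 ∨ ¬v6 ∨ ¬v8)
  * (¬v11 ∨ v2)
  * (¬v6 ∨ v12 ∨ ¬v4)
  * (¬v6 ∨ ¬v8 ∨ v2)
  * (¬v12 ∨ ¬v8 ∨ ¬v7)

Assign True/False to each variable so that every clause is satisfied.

v7 occurs only negated in the remaining clauses — set v7 = False.
Try v1 = False.
  then v5 is forced to False.
  then v12 is forced to True.
The remaining clauses are satisfied by v2 = False, v3 = False, v4 = True, v6 = False, v8 = True, v9 = True, v10 = True, v11 = False.

v1=F  v2=F  v3=F  v4=T  v5=F  v6=F  v7=F  v8=T  v9=T  v10=T  v11=F  v12=T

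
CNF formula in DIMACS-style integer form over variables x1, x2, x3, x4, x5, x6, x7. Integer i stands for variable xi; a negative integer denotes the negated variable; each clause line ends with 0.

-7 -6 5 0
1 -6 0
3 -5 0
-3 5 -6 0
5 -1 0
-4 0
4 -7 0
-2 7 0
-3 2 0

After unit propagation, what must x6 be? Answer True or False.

(NOT x4) is a unit clause: x4 = False.
In (x4 OR NOT x7), x4 is now false; NOT x7 must hold, so x7 = False.
From (NOT x2 OR x7) and x7 = False: x2 = False.
From (NOT x3 OR x2) and x2 = False: x3 = False.
In (NOT x5 OR x3), x3 is now false; NOT x5 must hold, so x5 = False.
(NOT x1 OR x5): since x5 = False, the clause reduces to (NOT x1). x1 = False.
(x1 OR NOT x6) with x1 = False leaves only NOT x6, so x6 = False.

False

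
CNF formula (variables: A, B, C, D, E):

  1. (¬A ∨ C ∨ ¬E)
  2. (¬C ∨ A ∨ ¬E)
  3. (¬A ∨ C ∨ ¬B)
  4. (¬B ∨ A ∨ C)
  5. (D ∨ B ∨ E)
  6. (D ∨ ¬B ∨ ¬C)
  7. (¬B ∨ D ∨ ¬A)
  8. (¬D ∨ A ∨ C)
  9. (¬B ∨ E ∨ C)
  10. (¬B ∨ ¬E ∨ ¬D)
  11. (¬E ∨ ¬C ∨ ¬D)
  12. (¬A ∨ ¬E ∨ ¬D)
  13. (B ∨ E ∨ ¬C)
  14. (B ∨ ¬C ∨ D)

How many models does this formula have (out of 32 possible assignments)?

4

Satisfying assignments:
  A=F B=F C=F D=F E=T
  A=F B=T C=T D=T E=F
  A=T B=F C=F D=T E=F
  A=T B=T C=T D=T E=F
That's 4 in total.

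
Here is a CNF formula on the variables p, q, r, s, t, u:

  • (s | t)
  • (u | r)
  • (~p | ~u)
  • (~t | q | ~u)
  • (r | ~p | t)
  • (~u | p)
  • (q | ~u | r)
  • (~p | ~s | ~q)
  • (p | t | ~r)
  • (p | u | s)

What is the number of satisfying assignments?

Satisfying assignments:
  p=0 q=0 r=1 s=1 t=1 u=0
  p=0 q=1 r=1 s=1 t=1 u=0
  p=1 q=0 r=1 s=0 t=1 u=0
  p=1 q=0 r=1 s=1 t=0 u=0
  p=1 q=0 r=1 s=1 t=1 u=0
  p=1 q=1 r=1 s=0 t=1 u=0
Count: 6.

6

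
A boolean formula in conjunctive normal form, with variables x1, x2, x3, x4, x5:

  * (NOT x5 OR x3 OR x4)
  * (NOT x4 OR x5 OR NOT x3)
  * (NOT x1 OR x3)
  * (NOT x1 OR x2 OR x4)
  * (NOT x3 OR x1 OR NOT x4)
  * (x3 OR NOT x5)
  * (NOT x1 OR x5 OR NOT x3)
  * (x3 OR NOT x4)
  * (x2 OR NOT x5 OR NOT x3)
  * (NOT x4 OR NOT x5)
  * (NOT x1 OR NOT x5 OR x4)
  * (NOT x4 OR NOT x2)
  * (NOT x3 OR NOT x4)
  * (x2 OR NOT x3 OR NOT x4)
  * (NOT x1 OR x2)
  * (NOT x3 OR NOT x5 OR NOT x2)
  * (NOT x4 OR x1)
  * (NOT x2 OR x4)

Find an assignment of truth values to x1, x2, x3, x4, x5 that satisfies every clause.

x1=F  x2=F  x3=T  x4=F  x5=F

Branch on x1: take x1 = False.
  then x4 is forced to False.
  then x2 is forced to False.
Set x3 = True and propagate.
  then x5 is forced to False.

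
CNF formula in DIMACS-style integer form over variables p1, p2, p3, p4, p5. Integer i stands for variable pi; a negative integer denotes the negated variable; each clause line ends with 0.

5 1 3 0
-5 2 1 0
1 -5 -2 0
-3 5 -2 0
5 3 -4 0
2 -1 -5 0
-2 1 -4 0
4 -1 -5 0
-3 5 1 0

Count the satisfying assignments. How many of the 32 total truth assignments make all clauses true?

The models are:
  p1=1 p2=0 p3=0 p4=0 p5=0
  p1=1 p2=0 p3=1 p4=0 p5=0
  p1=1 p2=0 p3=1 p4=1 p5=0
  p1=1 p2=1 p3=0 p4=0 p5=0
  p1=1 p2=1 p3=0 p4=1 p5=1
  p1=1 p2=1 p3=1 p4=1 p5=1
Count: 6.

6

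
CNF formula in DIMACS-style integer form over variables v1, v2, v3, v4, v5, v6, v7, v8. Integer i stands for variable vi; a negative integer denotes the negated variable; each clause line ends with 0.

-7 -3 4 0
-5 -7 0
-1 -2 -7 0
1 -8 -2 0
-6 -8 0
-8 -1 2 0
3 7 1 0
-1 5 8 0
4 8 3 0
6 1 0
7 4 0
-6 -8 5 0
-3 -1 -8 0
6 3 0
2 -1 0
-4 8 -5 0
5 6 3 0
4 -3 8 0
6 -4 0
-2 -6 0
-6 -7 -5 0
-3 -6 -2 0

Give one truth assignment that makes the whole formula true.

v1 = 0, v2 = 0, v3 = 1, v4 = 1, v5 = 0, v6 = 1, v7 = 0, v8 = 0

Check each clause:
  1. {v4, ¬v7, ¬v3} — ¬v7 is true.
  2. {¬v7, ¬v5} — ¬v7 is true.
  3. {¬v1, ¬v7, ¬v2} — ¬v7 is true.
  4. {¬v8, v1, ¬v2} — ¬v8 is true.
  5. {¬v6, ¬v8} — ¬v8 is true.
  6. {v2, ¬v8, ¬v1} — ¬v8 is true.
  7. {v7, v1, v3} — v3 is true.
  8. {¬v1, v5, v8} — ¬v1 is true.
  9. {v4, v3, v8} — v3 is true.
  10. {v6, v1} — v6 is true.
  11. {v4, v7} — v4 is true.
  12. {v5, ¬v8, ¬v6} — ¬v8 is true.
  13. {¬v3, ¬v8, ¬v1} — ¬v8 is true.
  14. {v3, v6} — v3 is true.
  15. {¬v1, v2} — ¬v1 is true.
  16. {v8, ¬v5, ¬v4} — ¬v5 is true.
  17. {v6, v5, v3} — v3 is true.
  18. {¬v3, v4, v8} — v4 is true.
  19. {v6, ¬v4} — v6 is true.
  20. {¬v2, ¬v6} — ¬v2 is true.
  21. {¬v6, ¬v7, ¬v5} — ¬v7 is true.
  22. {¬v3, ¬v2, ¬v6} — ¬v2 is true.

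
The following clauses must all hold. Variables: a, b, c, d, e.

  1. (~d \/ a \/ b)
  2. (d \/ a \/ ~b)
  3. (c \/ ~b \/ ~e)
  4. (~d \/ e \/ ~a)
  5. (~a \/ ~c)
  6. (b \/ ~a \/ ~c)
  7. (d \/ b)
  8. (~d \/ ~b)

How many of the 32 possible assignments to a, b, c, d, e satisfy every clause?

The models are:
  a=1 b=0 c=0 d=1 e=1
  a=1 b=1 c=0 d=0 e=0
Count: 2.

2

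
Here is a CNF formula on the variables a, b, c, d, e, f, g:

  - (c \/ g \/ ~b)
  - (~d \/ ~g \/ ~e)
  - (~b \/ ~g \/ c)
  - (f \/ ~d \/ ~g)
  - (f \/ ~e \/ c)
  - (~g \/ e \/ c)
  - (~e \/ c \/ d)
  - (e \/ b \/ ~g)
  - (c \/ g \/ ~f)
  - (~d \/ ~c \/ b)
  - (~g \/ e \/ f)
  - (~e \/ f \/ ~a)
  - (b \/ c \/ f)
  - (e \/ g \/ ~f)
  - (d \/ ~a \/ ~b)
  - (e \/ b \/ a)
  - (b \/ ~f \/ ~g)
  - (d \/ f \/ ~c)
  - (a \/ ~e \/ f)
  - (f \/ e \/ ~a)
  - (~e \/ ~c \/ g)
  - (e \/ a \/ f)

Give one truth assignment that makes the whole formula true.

Set a = False and propagate.
Set b = True and propagate.
Set c = True and propagate.
The remaining clauses are satisfied by d = False, e = False, f = True, g = True.

a=F, b=T, c=T, d=F, e=F, f=T, g=T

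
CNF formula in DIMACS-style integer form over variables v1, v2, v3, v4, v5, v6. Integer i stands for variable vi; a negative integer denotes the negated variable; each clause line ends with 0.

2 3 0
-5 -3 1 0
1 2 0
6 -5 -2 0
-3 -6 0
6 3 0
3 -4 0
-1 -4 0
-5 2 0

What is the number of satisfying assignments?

8

Satisfying assignments:
  v1=F v2=T v3=F v4=F v5=F v6=T
  v1=F v2=T v3=F v4=F v5=T v6=T
  v1=F v2=T v3=T v4=F v5=F v6=F
  v1=F v2=T v3=T v4=T v5=F v6=F
  v1=T v2=F v3=T v4=F v5=F v6=F
  v1=T v2=T v3=F v4=F v5=F v6=T
  v1=T v2=T v3=F v4=F v5=T v6=T
  v1=T v2=T v3=T v4=F v5=F v6=F
Count: 8.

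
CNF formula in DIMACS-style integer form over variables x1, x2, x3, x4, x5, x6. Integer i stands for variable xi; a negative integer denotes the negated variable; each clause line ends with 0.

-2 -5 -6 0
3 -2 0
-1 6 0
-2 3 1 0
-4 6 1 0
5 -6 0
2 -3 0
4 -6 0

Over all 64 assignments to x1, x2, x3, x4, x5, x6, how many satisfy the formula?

The models are:
  x1=0 x2=0 x3=0 x4=0 x5=0 x6=0
  x1=0 x2=0 x3=0 x4=0 x5=1 x6=0
  x1=0 x2=0 x3=0 x4=1 x5=1 x6=1
  x1=0 x2=1 x3=1 x4=0 x5=0 x6=0
  x1=0 x2=1 x3=1 x4=0 x5=1 x6=0
  x1=1 x2=0 x3=0 x4=1 x5=1 x6=1
That's 6 in total.

6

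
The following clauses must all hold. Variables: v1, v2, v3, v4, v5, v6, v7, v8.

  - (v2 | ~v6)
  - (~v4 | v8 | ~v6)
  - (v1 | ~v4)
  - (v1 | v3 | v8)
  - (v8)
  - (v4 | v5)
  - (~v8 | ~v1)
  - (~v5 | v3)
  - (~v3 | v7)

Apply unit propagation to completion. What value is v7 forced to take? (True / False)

True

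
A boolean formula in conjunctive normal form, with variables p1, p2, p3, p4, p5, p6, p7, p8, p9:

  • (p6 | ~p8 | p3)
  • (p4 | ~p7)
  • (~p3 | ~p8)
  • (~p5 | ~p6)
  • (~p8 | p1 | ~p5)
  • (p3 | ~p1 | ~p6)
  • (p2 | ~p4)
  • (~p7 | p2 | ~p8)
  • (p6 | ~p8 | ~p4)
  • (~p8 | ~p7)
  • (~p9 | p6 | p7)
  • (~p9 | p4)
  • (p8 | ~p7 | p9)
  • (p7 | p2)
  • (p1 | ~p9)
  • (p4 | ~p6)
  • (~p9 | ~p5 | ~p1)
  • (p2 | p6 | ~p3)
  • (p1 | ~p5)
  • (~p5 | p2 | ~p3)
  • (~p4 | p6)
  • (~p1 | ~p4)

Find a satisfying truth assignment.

Pure literal: p2 appears only positively; assign p2 = True.
Try p1 = True.
  then p4 is forced to False.
  then p7 is forced to False.
  then p9 is forced to False.
  then p6 is forced to False.
Branch on p3: take p3 = True.
  then p8 is forced to False.
p5 is now unconstrained; take p5 = True.

p1 = True, p2 = True, p3 = True, p4 = False, p5 = True, p6 = False, p7 = False, p8 = False, p9 = False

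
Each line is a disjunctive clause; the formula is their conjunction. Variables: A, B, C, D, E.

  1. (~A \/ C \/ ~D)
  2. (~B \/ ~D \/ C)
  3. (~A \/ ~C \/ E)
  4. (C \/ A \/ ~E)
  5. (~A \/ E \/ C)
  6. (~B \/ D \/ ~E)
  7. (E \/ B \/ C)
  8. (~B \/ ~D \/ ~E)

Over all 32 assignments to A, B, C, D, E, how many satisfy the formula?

10

Split on C, then E.
  C=T, E=T: remaining (A,B,D) ∈ {(F,F,F); (F,F,T); (T,F,F); (T,F,T)} — 4.
  C=T, E=F: remaining (A,B,D) ∈ {(F,F,F); (F,F,T); (F,T,F); (F,T,T)} — 4.
  C=F, E=T: remaining (A,B,D) ∈ {(T,F,F)} — 1.
  C=F, E=F: remaining (A,B,D) ∈ {(F,T,F)} — 1.
Total: 4 + 4 + 1 + 1 = 10.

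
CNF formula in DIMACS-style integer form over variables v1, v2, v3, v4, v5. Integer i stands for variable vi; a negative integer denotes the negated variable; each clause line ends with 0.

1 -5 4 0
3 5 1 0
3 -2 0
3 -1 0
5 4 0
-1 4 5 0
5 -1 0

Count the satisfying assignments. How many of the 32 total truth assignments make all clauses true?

9

Case analysis on v1 and v5:
  v1=1, v5=1: remaining (v2,v3,v4) ∈ {(0,1,0); (0,1,1); (1,1,0); (1,1,1)} — 4.
  v1=1, v5=0: a clause becomes empty — 0.
  v1=0, v5=1: remaining (v2,v3,v4) ∈ {(0,0,1); (0,1,1); (1,1,1)} — 3.
  v1=0, v5=0: remaining (v2,v3,v4) ∈ {(0,1,1); (1,1,1)} — 2.
Total: 4 + 0 + 3 + 2 = 9.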